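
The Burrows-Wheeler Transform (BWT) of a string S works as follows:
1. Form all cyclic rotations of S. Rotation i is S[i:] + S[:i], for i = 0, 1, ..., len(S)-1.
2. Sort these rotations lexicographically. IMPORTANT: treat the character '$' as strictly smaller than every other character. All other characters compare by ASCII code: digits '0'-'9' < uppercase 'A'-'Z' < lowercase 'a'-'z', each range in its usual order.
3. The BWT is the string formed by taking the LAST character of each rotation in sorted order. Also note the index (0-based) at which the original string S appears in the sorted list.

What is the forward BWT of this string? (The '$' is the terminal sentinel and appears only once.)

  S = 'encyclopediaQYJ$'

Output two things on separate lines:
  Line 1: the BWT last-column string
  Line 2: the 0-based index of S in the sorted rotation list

All 16 rotations (rotation i = S[i:]+S[:i]):
  rot[0] = encyclopediaQYJ$
  rot[1] = ncyclopediaQYJ$e
  rot[2] = cyclopediaQYJ$en
  rot[3] = yclopediaQYJ$enc
  rot[4] = clopediaQYJ$ency
  rot[5] = lopediaQYJ$encyc
  rot[6] = opediaQYJ$encycl
  rot[7] = pediaQYJ$encyclo
  rot[8] = ediaQYJ$encyclop
  rot[9] = diaQYJ$encyclope
  rot[10] = iaQYJ$encycloped
  rot[11] = aQYJ$encyclopedi
  rot[12] = QYJ$encyclopedia
  rot[13] = YJ$encyclopediaQ
  rot[14] = J$encyclopediaQY
  rot[15] = $encyclopediaQYJ
Sorted (with $ < everything):
  sorted[0] = $encyclopediaQYJ  (last char: 'J')
  sorted[1] = J$encyclopediaQY  (last char: 'Y')
  sorted[2] = QYJ$encyclopedia  (last char: 'a')
  sorted[3] = YJ$encyclopediaQ  (last char: 'Q')
  sorted[4] = aQYJ$encyclopedi  (last char: 'i')
  sorted[5] = clopediaQYJ$ency  (last char: 'y')
  sorted[6] = cyclopediaQYJ$en  (last char: 'n')
  sorted[7] = diaQYJ$encyclope  (last char: 'e')
  sorted[8] = ediaQYJ$encyclop  (last char: 'p')
  sorted[9] = encyclopediaQYJ$  (last char: '$')
  sorted[10] = iaQYJ$encycloped  (last char: 'd')
  sorted[11] = lopediaQYJ$encyc  (last char: 'c')
  sorted[12] = ncyclopediaQYJ$e  (last char: 'e')
  sorted[13] = opediaQYJ$encycl  (last char: 'l')
  sorted[14] = pediaQYJ$encyclo  (last char: 'o')
  sorted[15] = yclopediaQYJ$enc  (last char: 'c')
Last column: JYaQiynep$dceloc
Original string S is at sorted index 9

Answer: JYaQiynep$dceloc
9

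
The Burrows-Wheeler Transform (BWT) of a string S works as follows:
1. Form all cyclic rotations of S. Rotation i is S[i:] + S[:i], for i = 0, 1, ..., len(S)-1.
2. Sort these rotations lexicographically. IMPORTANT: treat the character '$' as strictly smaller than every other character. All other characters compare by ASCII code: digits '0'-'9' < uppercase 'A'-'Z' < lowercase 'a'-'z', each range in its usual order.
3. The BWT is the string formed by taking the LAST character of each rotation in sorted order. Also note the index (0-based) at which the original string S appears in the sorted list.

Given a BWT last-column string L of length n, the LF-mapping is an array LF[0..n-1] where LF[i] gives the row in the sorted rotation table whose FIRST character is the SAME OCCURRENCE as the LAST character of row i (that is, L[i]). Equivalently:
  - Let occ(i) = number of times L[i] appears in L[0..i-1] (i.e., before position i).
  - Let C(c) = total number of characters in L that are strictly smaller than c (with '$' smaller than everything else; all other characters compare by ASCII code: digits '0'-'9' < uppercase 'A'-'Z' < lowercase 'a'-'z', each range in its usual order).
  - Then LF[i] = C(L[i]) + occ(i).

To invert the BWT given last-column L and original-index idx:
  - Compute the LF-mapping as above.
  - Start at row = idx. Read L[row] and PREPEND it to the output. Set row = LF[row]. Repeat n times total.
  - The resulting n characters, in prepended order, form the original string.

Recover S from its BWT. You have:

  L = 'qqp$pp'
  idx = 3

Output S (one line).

Answer: pqppq$

Derivation:
LF mapping: 4 5 1 0 2 3
Walk LF starting at row 3, prepending L[row]:
  step 1: row=3, L[3]='$', prepend. Next row=LF[3]=0
  step 2: row=0, L[0]='q', prepend. Next row=LF[0]=4
  step 3: row=4, L[4]='p', prepend. Next row=LF[4]=2
  step 4: row=2, L[2]='p', prepend. Next row=LF[2]=1
  step 5: row=1, L[1]='q', prepend. Next row=LF[1]=5
  step 6: row=5, L[5]='p', prepend. Next row=LF[5]=3
Reversed output: pqppq$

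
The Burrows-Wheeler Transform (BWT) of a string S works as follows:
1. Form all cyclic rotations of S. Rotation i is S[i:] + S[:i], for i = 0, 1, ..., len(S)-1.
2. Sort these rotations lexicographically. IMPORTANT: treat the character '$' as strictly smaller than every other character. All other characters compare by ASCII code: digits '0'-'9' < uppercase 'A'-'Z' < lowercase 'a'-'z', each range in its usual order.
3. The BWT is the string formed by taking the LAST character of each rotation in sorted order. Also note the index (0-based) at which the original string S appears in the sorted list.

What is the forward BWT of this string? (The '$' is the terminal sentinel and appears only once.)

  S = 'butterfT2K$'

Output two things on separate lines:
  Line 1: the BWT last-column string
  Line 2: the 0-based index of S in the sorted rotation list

Answer: KT2f$tretub
4

Derivation:
All 11 rotations (rotation i = S[i:]+S[:i]):
  rot[0] = butterfT2K$
  rot[1] = utterfT2K$b
  rot[2] = tterfT2K$bu
  rot[3] = terfT2K$but
  rot[4] = erfT2K$butt
  rot[5] = rfT2K$butte
  rot[6] = fT2K$butter
  rot[7] = T2K$butterf
  rot[8] = 2K$butterfT
  rot[9] = K$butterfT2
  rot[10] = $butterfT2K
Sorted (with $ < everything):
  sorted[0] = $butterfT2K  (last char: 'K')
  sorted[1] = 2K$butterfT  (last char: 'T')
  sorted[2] = K$butterfT2  (last char: '2')
  sorted[3] = T2K$butterf  (last char: 'f')
  sorted[4] = butterfT2K$  (last char: '$')
  sorted[5] = erfT2K$butt  (last char: 't')
  sorted[6] = fT2K$butter  (last char: 'r')
  sorted[7] = rfT2K$butte  (last char: 'e')
  sorted[8] = terfT2K$but  (last char: 't')
  sorted[9] = tterfT2K$bu  (last char: 'u')
  sorted[10] = utterfT2K$b  (last char: 'b')
Last column: KT2f$tretub
Original string S is at sorted index 4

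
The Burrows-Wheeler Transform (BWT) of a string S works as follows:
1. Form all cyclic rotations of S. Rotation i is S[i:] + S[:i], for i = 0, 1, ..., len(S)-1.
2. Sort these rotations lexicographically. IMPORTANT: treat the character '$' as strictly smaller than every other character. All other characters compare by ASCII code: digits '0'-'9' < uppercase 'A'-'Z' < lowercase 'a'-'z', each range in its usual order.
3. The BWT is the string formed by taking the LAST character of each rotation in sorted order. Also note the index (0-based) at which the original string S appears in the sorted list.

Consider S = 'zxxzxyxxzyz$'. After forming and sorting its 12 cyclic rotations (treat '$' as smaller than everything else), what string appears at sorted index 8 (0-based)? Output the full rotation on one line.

Answer: z$zxxzxyxxzy

Derivation:
All 12 rotations (rotation i = S[i:]+S[:i]):
  rot[0] = zxxzxyxxzyz$
  rot[1] = xxzxyxxzyz$z
  rot[2] = xzxyxxzyz$zx
  rot[3] = zxyxxzyz$zxx
  rot[4] = xyxxzyz$zxxz
  rot[5] = yxxzyz$zxxzx
  rot[6] = xxzyz$zxxzxy
  rot[7] = xzyz$zxxzxyx
  rot[8] = zyz$zxxzxyxx
  rot[9] = yz$zxxzxyxxz
  rot[10] = z$zxxzxyxxzy
  rot[11] = $zxxzxyxxzyz
Sorted (with $ < everything):
  sorted[0] = $zxxzxyxxzyz
  sorted[1] = xxzxyxxzyz$z
  sorted[2] = xxzyz$zxxzxy
  sorted[3] = xyxxzyz$zxxz
  sorted[4] = xzxyxxzyz$zx
  sorted[5] = xzyz$zxxzxyx
  sorted[6] = yxxzyz$zxxzx
  sorted[7] = yz$zxxzxyxxz
  sorted[8] = z$zxxzxyxxzy
  sorted[9] = zxxzxyxxzyz$
  sorted[10] = zxyxxzyz$zxx
  sorted[11] = zyz$zxxzxyxx
sorted[8] = z$zxxzxyxxzy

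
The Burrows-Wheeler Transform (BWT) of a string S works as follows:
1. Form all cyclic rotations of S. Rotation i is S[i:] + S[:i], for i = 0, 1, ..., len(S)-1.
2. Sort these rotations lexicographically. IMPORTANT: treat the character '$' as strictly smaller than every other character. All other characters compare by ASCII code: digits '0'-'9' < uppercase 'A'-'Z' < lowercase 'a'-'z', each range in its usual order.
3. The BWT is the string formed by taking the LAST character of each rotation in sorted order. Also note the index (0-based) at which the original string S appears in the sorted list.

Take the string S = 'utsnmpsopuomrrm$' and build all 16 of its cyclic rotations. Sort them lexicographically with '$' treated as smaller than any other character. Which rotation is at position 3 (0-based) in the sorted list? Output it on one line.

Answer: mrrm$utsnmpsopuo

Derivation:
All 16 rotations (rotation i = S[i:]+S[:i]):
  rot[0] = utsnmpsopuomrrm$
  rot[1] = tsnmpsopuomrrm$u
  rot[2] = snmpsopuomrrm$ut
  rot[3] = nmpsopuomrrm$uts
  rot[4] = mpsopuomrrm$utsn
  rot[5] = psopuomrrm$utsnm
  rot[6] = sopuomrrm$utsnmp
  rot[7] = opuomrrm$utsnmps
  rot[8] = puomrrm$utsnmpso
  rot[9] = uomrrm$utsnmpsop
  rot[10] = omrrm$utsnmpsopu
  rot[11] = mrrm$utsnmpsopuo
  rot[12] = rrm$utsnmpsopuom
  rot[13] = rm$utsnmpsopuomr
  rot[14] = m$utsnmpsopuomrr
  rot[15] = $utsnmpsopuomrrm
Sorted (with $ < everything):
  sorted[0] = $utsnmpsopuomrrm
  sorted[1] = m$utsnmpsopuomrr
  sorted[2] = mpsopuomrrm$utsn
  sorted[3] = mrrm$utsnmpsopuo
  sorted[4] = nmpsopuomrrm$uts
  sorted[5] = omrrm$utsnmpsopu
  sorted[6] = opuomrrm$utsnmps
  sorted[7] = psopuomrrm$utsnm
  sorted[8] = puomrrm$utsnmpso
  sorted[9] = rm$utsnmpsopuomr
  sorted[10] = rrm$utsnmpsopuom
  sorted[11] = snmpsopuomrrm$ut
  sorted[12] = sopuomrrm$utsnmp
  sorted[13] = tsnmpsopuomrrm$u
  sorted[14] = uomrrm$utsnmpsop
  sorted[15] = utsnmpsopuomrrm$
sorted[3] = mrrm$utsnmpsopuo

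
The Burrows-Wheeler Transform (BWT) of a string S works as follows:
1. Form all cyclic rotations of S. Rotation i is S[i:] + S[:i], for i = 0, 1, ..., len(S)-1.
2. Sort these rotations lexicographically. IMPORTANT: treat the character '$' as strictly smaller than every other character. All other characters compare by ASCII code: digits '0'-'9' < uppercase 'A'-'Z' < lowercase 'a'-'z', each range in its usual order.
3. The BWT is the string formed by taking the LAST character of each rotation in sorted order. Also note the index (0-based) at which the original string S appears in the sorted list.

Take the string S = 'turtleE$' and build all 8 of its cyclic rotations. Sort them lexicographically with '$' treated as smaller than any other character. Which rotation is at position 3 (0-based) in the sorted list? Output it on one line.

All 8 rotations (rotation i = S[i:]+S[:i]):
  rot[0] = turtleE$
  rot[1] = urtleE$t
  rot[2] = rtleE$tu
  rot[3] = tleE$tur
  rot[4] = leE$turt
  rot[5] = eE$turtl
  rot[6] = E$turtle
  rot[7] = $turtleE
Sorted (with $ < everything):
  sorted[0] = $turtleE
  sorted[1] = E$turtle
  sorted[2] = eE$turtl
  sorted[3] = leE$turt
  sorted[4] = rtleE$tu
  sorted[5] = tleE$tur
  sorted[6] = turtleE$
  sorted[7] = urtleE$t
sorted[3] = leE$turt

Answer: leE$turt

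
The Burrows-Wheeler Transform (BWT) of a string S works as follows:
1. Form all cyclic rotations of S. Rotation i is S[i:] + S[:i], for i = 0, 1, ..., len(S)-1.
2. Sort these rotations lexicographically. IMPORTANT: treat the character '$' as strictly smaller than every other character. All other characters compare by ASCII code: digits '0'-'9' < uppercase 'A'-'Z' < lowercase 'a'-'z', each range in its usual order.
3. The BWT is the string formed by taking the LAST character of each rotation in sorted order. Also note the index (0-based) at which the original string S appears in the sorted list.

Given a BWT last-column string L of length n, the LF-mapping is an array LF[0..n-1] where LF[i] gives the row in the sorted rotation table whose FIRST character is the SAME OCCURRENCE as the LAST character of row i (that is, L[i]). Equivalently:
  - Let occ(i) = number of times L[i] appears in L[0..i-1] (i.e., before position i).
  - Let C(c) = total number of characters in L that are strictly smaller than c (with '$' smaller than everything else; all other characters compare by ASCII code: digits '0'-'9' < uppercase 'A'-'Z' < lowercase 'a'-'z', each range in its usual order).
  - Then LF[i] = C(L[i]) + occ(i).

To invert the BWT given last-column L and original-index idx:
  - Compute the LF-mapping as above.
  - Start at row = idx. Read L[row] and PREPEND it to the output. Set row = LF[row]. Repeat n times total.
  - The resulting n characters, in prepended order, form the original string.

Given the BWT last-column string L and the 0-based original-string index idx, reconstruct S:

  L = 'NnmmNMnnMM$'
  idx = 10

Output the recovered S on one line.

Answer: nmMnmMnMNN$

Derivation:
LF mapping: 4 8 6 7 5 1 9 10 2 3 0
Walk LF starting at row 10, prepending L[row]:
  step 1: row=10, L[10]='$', prepend. Next row=LF[10]=0
  step 2: row=0, L[0]='N', prepend. Next row=LF[0]=4
  step 3: row=4, L[4]='N', prepend. Next row=LF[4]=5
  step 4: row=5, L[5]='M', prepend. Next row=LF[5]=1
  step 5: row=1, L[1]='n', prepend. Next row=LF[1]=8
  step 6: row=8, L[8]='M', prepend. Next row=LF[8]=2
  step 7: row=2, L[2]='m', prepend. Next row=LF[2]=6
  step 8: row=6, L[6]='n', prepend. Next row=LF[6]=9
  step 9: row=9, L[9]='M', prepend. Next row=LF[9]=3
  step 10: row=3, L[3]='m', prepend. Next row=LF[3]=7
  step 11: row=7, L[7]='n', prepend. Next row=LF[7]=10
Reversed output: nmMnmMnMNN$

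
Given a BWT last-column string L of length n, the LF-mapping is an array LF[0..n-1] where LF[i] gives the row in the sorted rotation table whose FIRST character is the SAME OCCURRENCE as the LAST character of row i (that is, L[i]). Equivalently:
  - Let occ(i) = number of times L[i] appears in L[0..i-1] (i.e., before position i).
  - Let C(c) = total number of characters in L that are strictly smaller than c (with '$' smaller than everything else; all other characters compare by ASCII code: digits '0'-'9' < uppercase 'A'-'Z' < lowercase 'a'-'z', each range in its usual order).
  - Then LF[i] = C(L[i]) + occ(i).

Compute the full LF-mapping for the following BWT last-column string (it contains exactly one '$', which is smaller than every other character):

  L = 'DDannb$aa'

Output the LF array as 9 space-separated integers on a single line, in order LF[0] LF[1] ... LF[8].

Answer: 1 2 3 7 8 6 0 4 5

Derivation:
Char counts: '$':1, 'D':2, 'a':3, 'b':1, 'n':2
C (first-col start): C('$')=0, C('D')=1, C('a')=3, C('b')=6, C('n')=7
L[0]='D': occ=0, LF[0]=C('D')+0=1+0=1
L[1]='D': occ=1, LF[1]=C('D')+1=1+1=2
L[2]='a': occ=0, LF[2]=C('a')+0=3+0=3
L[3]='n': occ=0, LF[3]=C('n')+0=7+0=7
L[4]='n': occ=1, LF[4]=C('n')+1=7+1=8
L[5]='b': occ=0, LF[5]=C('b')+0=6+0=6
L[6]='$': occ=0, LF[6]=C('$')+0=0+0=0
L[7]='a': occ=1, LF[7]=C('a')+1=3+1=4
L[8]='a': occ=2, LF[8]=C('a')+2=3+2=5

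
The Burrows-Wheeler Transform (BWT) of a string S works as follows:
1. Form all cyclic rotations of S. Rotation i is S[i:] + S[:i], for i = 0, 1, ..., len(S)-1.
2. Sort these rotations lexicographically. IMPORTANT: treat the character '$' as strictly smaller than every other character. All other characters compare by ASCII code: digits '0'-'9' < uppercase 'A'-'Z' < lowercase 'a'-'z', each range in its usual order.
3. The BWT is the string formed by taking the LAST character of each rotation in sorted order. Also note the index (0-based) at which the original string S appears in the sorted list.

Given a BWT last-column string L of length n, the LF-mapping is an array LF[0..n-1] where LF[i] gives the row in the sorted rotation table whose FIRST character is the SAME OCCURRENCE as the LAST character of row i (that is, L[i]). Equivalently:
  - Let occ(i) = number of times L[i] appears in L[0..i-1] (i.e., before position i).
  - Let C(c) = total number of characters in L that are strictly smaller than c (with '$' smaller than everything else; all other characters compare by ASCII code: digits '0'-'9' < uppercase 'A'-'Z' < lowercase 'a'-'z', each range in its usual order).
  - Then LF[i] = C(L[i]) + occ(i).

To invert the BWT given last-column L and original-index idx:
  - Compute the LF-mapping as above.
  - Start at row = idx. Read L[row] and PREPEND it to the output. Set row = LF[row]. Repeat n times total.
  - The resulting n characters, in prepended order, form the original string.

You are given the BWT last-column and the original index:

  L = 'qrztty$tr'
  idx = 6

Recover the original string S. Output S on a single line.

LF mapping: 1 2 8 4 5 7 0 6 3
Walk LF starting at row 6, prepending L[row]:
  step 1: row=6, L[6]='$', prepend. Next row=LF[6]=0
  step 2: row=0, L[0]='q', prepend. Next row=LF[0]=1
  step 3: row=1, L[1]='r', prepend. Next row=LF[1]=2
  step 4: row=2, L[2]='z', prepend. Next row=LF[2]=8
  step 5: row=8, L[8]='r', prepend. Next row=LF[8]=3
  step 6: row=3, L[3]='t', prepend. Next row=LF[3]=4
  step 7: row=4, L[4]='t', prepend. Next row=LF[4]=5
  step 8: row=5, L[5]='y', prepend. Next row=LF[5]=7
  step 9: row=7, L[7]='t', prepend. Next row=LF[7]=6
Reversed output: tyttrzrq$

Answer: tyttrzrq$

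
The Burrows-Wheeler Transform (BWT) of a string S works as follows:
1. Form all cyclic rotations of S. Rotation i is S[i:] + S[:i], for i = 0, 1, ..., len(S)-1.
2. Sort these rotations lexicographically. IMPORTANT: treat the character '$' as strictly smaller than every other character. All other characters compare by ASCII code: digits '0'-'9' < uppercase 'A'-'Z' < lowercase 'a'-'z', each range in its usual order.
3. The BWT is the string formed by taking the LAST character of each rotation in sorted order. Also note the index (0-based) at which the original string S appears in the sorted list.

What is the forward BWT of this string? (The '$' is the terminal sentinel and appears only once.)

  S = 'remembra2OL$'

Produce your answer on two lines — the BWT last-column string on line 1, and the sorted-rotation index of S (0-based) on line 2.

Answer: LaO2rmmreeb$
11

Derivation:
All 12 rotations (rotation i = S[i:]+S[:i]):
  rot[0] = remembra2OL$
  rot[1] = emembra2OL$r
  rot[2] = membra2OL$re
  rot[3] = embra2OL$rem
  rot[4] = mbra2OL$reme
  rot[5] = bra2OL$remem
  rot[6] = ra2OL$rememb
  rot[7] = a2OL$remembr
  rot[8] = 2OL$remembra
  rot[9] = OL$remembra2
  rot[10] = L$remembra2O
  rot[11] = $remembra2OL
Sorted (with $ < everything):
  sorted[0] = $remembra2OL  (last char: 'L')
  sorted[1] = 2OL$remembra  (last char: 'a')
  sorted[2] = L$remembra2O  (last char: 'O')
  sorted[3] = OL$remembra2  (last char: '2')
  sorted[4] = a2OL$remembr  (last char: 'r')
  sorted[5] = bra2OL$remem  (last char: 'm')
  sorted[6] = embra2OL$rem  (last char: 'm')
  sorted[7] = emembra2OL$r  (last char: 'r')
  sorted[8] = mbra2OL$reme  (last char: 'e')
  sorted[9] = membra2OL$re  (last char: 'e')
  sorted[10] = ra2OL$rememb  (last char: 'b')
  sorted[11] = remembra2OL$  (last char: '$')
Last column: LaO2rmmreeb$
Original string S is at sorted index 11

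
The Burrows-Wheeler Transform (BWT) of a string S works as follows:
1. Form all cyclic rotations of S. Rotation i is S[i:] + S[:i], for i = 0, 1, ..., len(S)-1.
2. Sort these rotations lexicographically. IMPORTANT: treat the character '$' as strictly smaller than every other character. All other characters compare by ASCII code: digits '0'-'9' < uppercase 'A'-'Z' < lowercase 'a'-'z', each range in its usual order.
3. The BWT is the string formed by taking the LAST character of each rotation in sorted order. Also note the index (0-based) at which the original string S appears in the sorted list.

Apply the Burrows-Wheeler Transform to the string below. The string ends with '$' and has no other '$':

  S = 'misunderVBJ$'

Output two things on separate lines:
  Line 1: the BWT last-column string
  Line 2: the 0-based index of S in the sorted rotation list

All 12 rotations (rotation i = S[i:]+S[:i]):
  rot[0] = misunderVBJ$
  rot[1] = isunderVBJ$m
  rot[2] = sunderVBJ$mi
  rot[3] = underVBJ$mis
  rot[4] = nderVBJ$misu
  rot[5] = derVBJ$misun
  rot[6] = erVBJ$misund
  rot[7] = rVBJ$misunde
  rot[8] = VBJ$misunder
  rot[9] = BJ$misunderV
  rot[10] = J$misunderVB
  rot[11] = $misunderVBJ
Sorted (with $ < everything):
  sorted[0] = $misunderVBJ  (last char: 'J')
  sorted[1] = BJ$misunderV  (last char: 'V')
  sorted[2] = J$misunderVB  (last char: 'B')
  sorted[3] = VBJ$misunder  (last char: 'r')
  sorted[4] = derVBJ$misun  (last char: 'n')
  sorted[5] = erVBJ$misund  (last char: 'd')
  sorted[6] = isunderVBJ$m  (last char: 'm')
  sorted[7] = misunderVBJ$  (last char: '$')
  sorted[8] = nderVBJ$misu  (last char: 'u')
  sorted[9] = rVBJ$misunde  (last char: 'e')
  sorted[10] = sunderVBJ$mi  (last char: 'i')
  sorted[11] = underVBJ$mis  (last char: 's')
Last column: JVBrndm$ueis
Original string S is at sorted index 7

Answer: JVBrndm$ueis
7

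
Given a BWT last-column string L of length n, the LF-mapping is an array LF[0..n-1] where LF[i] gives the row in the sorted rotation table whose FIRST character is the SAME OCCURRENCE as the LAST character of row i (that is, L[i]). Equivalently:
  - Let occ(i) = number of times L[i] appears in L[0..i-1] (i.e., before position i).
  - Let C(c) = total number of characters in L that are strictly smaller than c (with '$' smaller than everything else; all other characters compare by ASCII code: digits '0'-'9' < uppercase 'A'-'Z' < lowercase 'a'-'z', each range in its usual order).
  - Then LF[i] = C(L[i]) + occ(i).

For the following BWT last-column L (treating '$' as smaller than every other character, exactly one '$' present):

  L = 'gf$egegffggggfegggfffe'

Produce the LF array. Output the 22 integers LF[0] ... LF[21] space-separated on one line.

Char counts: '$':1, 'e':4, 'f':7, 'g':10
C (first-col start): C('$')=0, C('e')=1, C('f')=5, C('g')=12
L[0]='g': occ=0, LF[0]=C('g')+0=12+0=12
L[1]='f': occ=0, LF[1]=C('f')+0=5+0=5
L[2]='$': occ=0, LF[2]=C('$')+0=0+0=0
L[3]='e': occ=0, LF[3]=C('e')+0=1+0=1
L[4]='g': occ=1, LF[4]=C('g')+1=12+1=13
L[5]='e': occ=1, LF[5]=C('e')+1=1+1=2
L[6]='g': occ=2, LF[6]=C('g')+2=12+2=14
L[7]='f': occ=1, LF[7]=C('f')+1=5+1=6
L[8]='f': occ=2, LF[8]=C('f')+2=5+2=7
L[9]='g': occ=3, LF[9]=C('g')+3=12+3=15
L[10]='g': occ=4, LF[10]=C('g')+4=12+4=16
L[11]='g': occ=5, LF[11]=C('g')+5=12+5=17
L[12]='g': occ=6, LF[12]=C('g')+6=12+6=18
L[13]='f': occ=3, LF[13]=C('f')+3=5+3=8
L[14]='e': occ=2, LF[14]=C('e')+2=1+2=3
L[15]='g': occ=7, LF[15]=C('g')+7=12+7=19
L[16]='g': occ=8, LF[16]=C('g')+8=12+8=20
L[17]='g': occ=9, LF[17]=C('g')+9=12+9=21
L[18]='f': occ=4, LF[18]=C('f')+4=5+4=9
L[19]='f': occ=5, LF[19]=C('f')+5=5+5=10
L[20]='f': occ=6, LF[20]=C('f')+6=5+6=11
L[21]='e': occ=3, LF[21]=C('e')+3=1+3=4

Answer: 12 5 0 1 13 2 14 6 7 15 16 17 18 8 3 19 20 21 9 10 11 4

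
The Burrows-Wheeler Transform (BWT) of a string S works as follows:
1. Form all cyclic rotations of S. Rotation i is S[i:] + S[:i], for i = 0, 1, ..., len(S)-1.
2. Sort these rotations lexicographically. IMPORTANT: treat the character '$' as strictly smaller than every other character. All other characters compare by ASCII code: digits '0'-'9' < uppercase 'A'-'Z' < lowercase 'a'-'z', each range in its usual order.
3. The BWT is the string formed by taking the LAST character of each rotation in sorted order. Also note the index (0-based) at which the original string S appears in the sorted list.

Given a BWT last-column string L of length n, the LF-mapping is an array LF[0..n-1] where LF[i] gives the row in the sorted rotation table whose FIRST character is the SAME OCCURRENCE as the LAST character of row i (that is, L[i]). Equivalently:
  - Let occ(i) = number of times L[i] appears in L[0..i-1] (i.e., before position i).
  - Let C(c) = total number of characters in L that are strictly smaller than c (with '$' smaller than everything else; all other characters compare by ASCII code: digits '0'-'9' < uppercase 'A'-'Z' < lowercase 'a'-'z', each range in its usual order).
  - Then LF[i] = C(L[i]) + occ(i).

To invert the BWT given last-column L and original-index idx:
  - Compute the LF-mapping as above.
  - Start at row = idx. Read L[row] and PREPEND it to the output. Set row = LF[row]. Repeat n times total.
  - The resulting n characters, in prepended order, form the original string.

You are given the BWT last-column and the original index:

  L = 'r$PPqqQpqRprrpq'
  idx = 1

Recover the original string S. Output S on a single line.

Answer: PPQpqqRqpprqrr$

Derivation:
LF mapping: 12 0 1 2 8 9 3 5 10 4 6 13 14 7 11
Walk LF starting at row 1, prepending L[row]:
  step 1: row=1, L[1]='$', prepend. Next row=LF[1]=0
  step 2: row=0, L[0]='r', prepend. Next row=LF[0]=12
  step 3: row=12, L[12]='r', prepend. Next row=LF[12]=14
  step 4: row=14, L[14]='q', prepend. Next row=LF[14]=11
  step 5: row=11, L[11]='r', prepend. Next row=LF[11]=13
  step 6: row=13, L[13]='p', prepend. Next row=LF[13]=7
  step 7: row=7, L[7]='p', prepend. Next row=LF[7]=5
  step 8: row=5, L[5]='q', prepend. Next row=LF[5]=9
  step 9: row=9, L[9]='R', prepend. Next row=LF[9]=4
  step 10: row=4, L[4]='q', prepend. Next row=LF[4]=8
  step 11: row=8, L[8]='q', prepend. Next row=LF[8]=10
  step 12: row=10, L[10]='p', prepend. Next row=LF[10]=6
  step 13: row=6, L[6]='Q', prepend. Next row=LF[6]=3
  step 14: row=3, L[3]='P', prepend. Next row=LF[3]=2
  step 15: row=2, L[2]='P', prepend. Next row=LF[2]=1
Reversed output: PPQpqqRqpprqrr$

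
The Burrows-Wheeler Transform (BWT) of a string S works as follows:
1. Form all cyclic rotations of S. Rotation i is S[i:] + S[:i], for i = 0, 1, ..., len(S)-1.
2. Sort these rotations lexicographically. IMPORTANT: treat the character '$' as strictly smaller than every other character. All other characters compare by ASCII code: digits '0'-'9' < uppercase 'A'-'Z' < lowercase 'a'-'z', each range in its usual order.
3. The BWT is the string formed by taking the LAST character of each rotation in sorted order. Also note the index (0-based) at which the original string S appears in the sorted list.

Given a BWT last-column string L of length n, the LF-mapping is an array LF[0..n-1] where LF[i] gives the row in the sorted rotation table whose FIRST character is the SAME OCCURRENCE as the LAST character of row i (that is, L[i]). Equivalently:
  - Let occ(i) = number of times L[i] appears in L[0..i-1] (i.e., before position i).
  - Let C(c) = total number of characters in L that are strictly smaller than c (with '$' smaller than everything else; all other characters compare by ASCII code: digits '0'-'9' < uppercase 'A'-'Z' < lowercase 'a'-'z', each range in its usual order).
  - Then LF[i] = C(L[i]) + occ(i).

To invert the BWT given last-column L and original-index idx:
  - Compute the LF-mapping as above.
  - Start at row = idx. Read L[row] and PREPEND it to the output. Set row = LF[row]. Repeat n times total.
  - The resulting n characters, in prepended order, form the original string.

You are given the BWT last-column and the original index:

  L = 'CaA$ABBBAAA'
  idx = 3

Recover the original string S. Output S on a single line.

Answer: ABBBAaAAAC$

Derivation:
LF mapping: 9 10 1 0 2 6 7 8 3 4 5
Walk LF starting at row 3, prepending L[row]:
  step 1: row=3, L[3]='$', prepend. Next row=LF[3]=0
  step 2: row=0, L[0]='C', prepend. Next row=LF[0]=9
  step 3: row=9, L[9]='A', prepend. Next row=LF[9]=4
  step 4: row=4, L[4]='A', prepend. Next row=LF[4]=2
  step 5: row=2, L[2]='A', prepend. Next row=LF[2]=1
  step 6: row=1, L[1]='a', prepend. Next row=LF[1]=10
  step 7: row=10, L[10]='A', prepend. Next row=LF[10]=5
  step 8: row=5, L[5]='B', prepend. Next row=LF[5]=6
  step 9: row=6, L[6]='B', prepend. Next row=LF[6]=7
  step 10: row=7, L[7]='B', prepend. Next row=LF[7]=8
  step 11: row=8, L[8]='A', prepend. Next row=LF[8]=3
Reversed output: ABBBAaAAAC$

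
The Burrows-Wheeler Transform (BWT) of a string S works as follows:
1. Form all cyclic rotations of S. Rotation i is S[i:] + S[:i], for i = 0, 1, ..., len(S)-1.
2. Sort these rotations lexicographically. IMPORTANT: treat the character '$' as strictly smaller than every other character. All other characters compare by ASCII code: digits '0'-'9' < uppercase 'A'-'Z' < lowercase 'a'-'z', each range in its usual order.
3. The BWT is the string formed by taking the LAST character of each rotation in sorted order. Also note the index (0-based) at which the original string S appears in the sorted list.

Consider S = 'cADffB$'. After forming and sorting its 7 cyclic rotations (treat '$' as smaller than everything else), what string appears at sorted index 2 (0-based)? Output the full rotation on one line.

Answer: B$cADff

Derivation:
All 7 rotations (rotation i = S[i:]+S[:i]):
  rot[0] = cADffB$
  rot[1] = ADffB$c
  rot[2] = DffB$cA
  rot[3] = ffB$cAD
  rot[4] = fB$cADf
  rot[5] = B$cADff
  rot[6] = $cADffB
Sorted (with $ < everything):
  sorted[0] = $cADffB
  sorted[1] = ADffB$c
  sorted[2] = B$cADff
  sorted[3] = DffB$cA
  sorted[4] = cADffB$
  sorted[5] = fB$cADf
  sorted[6] = ffB$cAD
sorted[2] = B$cADff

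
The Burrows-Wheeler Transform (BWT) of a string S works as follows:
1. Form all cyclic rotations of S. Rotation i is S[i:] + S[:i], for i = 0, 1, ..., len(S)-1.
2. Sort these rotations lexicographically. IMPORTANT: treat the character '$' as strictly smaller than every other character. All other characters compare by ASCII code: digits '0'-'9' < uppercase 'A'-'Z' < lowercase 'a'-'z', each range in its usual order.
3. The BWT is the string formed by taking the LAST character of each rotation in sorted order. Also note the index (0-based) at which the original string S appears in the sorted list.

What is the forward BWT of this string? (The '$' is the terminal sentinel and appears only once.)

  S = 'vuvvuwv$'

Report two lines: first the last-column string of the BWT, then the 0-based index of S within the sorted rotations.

Answer: vvvw$vuu
4

Derivation:
All 8 rotations (rotation i = S[i:]+S[:i]):
  rot[0] = vuvvuwv$
  rot[1] = uvvuwv$v
  rot[2] = vvuwv$vu
  rot[3] = vuwv$vuv
  rot[4] = uwv$vuvv
  rot[5] = wv$vuvvu
  rot[6] = v$vuvvuw
  rot[7] = $vuvvuwv
Sorted (with $ < everything):
  sorted[0] = $vuvvuwv  (last char: 'v')
  sorted[1] = uvvuwv$v  (last char: 'v')
  sorted[2] = uwv$vuvv  (last char: 'v')
  sorted[3] = v$vuvvuw  (last char: 'w')
  sorted[4] = vuvvuwv$  (last char: '$')
  sorted[5] = vuwv$vuv  (last char: 'v')
  sorted[6] = vvuwv$vu  (last char: 'u')
  sorted[7] = wv$vuvvu  (last char: 'u')
Last column: vvvw$vuu
Original string S is at sorted index 4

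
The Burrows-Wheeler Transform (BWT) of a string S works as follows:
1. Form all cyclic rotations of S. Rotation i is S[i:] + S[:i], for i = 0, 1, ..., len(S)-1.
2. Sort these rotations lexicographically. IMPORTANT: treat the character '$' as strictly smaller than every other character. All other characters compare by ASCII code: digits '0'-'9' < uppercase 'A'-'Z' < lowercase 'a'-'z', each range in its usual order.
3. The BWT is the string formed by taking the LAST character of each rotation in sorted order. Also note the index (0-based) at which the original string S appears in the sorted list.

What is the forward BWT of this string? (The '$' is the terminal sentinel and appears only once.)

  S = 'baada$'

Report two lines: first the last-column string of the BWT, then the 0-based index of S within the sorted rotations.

All 6 rotations (rotation i = S[i:]+S[:i]):
  rot[0] = baada$
  rot[1] = aada$b
  rot[2] = ada$ba
  rot[3] = da$baa
  rot[4] = a$baad
  rot[5] = $baada
Sorted (with $ < everything):
  sorted[0] = $baada  (last char: 'a')
  sorted[1] = a$baad  (last char: 'd')
  sorted[2] = aada$b  (last char: 'b')
  sorted[3] = ada$ba  (last char: 'a')
  sorted[4] = baada$  (last char: '$')
  sorted[5] = da$baa  (last char: 'a')
Last column: adba$a
Original string S is at sorted index 4

Answer: adba$a
4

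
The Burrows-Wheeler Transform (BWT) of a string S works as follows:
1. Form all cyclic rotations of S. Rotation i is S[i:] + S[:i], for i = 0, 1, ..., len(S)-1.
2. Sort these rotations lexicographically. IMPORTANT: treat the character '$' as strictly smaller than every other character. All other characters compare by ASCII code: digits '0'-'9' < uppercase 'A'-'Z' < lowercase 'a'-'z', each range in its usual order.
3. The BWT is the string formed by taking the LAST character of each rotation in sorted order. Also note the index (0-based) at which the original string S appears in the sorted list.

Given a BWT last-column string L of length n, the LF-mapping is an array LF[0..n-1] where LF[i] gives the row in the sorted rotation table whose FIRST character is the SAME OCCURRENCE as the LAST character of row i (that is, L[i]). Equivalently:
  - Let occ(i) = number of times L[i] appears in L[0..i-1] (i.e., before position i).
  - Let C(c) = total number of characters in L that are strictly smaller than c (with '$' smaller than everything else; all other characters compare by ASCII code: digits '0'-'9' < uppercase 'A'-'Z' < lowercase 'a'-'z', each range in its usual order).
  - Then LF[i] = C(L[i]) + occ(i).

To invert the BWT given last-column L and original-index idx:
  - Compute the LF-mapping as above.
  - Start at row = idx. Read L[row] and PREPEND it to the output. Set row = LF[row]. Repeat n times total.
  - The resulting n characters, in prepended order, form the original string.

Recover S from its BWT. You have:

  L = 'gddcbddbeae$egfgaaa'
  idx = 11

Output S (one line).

Answer: dbcagedbagfeedadag$

Derivation:
LF mapping: 16 8 9 7 5 10 11 6 12 1 13 0 14 17 15 18 2 3 4
Walk LF starting at row 11, prepending L[row]:
  step 1: row=11, L[11]='$', prepend. Next row=LF[11]=0
  step 2: row=0, L[0]='g', prepend. Next row=LF[0]=16
  step 3: row=16, L[16]='a', prepend. Next row=LF[16]=2
  step 4: row=2, L[2]='d', prepend. Next row=LF[2]=9
  step 5: row=9, L[9]='a', prepend. Next row=LF[9]=1
  step 6: row=1, L[1]='d', prepend. Next row=LF[1]=8
  step 7: row=8, L[8]='e', prepend. Next row=LF[8]=12
  step 8: row=12, L[12]='e', prepend. Next row=LF[12]=14
  step 9: row=14, L[14]='f', prepend. Next row=LF[14]=15
  step 10: row=15, L[15]='g', prepend. Next row=LF[15]=18
  step 11: row=18, L[18]='a', prepend. Next row=LF[18]=4
  step 12: row=4, L[4]='b', prepend. Next row=LF[4]=5
  step 13: row=5, L[5]='d', prepend. Next row=LF[5]=10
  step 14: row=10, L[10]='e', prepend. Next row=LF[10]=13
  step 15: row=13, L[13]='g', prepend. Next row=LF[13]=17
  step 16: row=17, L[17]='a', prepend. Next row=LF[17]=3
  step 17: row=3, L[3]='c', prepend. Next row=LF[3]=7
  step 18: row=7, L[7]='b', prepend. Next row=LF[7]=6
  step 19: row=6, L[6]='d', prepend. Next row=LF[6]=11
Reversed output: dbcagedbagfeedadag$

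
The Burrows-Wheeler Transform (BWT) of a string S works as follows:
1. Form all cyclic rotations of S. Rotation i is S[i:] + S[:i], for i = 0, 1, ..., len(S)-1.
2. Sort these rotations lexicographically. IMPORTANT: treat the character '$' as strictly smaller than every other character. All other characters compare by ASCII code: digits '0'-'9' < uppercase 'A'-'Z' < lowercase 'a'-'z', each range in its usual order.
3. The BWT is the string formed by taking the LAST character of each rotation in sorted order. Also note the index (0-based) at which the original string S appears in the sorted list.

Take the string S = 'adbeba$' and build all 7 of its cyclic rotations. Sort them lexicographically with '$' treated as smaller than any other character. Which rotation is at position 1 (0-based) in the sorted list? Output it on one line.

All 7 rotations (rotation i = S[i:]+S[:i]):
  rot[0] = adbeba$
  rot[1] = dbeba$a
  rot[2] = beba$ad
  rot[3] = eba$adb
  rot[4] = ba$adbe
  rot[5] = a$adbeb
  rot[6] = $adbeba
Sorted (with $ < everything):
  sorted[0] = $adbeba
  sorted[1] = a$adbeb
  sorted[2] = adbeba$
  sorted[3] = ba$adbe
  sorted[4] = beba$ad
  sorted[5] = dbeba$a
  sorted[6] = eba$adb
sorted[1] = a$adbeb

Answer: a$adbeb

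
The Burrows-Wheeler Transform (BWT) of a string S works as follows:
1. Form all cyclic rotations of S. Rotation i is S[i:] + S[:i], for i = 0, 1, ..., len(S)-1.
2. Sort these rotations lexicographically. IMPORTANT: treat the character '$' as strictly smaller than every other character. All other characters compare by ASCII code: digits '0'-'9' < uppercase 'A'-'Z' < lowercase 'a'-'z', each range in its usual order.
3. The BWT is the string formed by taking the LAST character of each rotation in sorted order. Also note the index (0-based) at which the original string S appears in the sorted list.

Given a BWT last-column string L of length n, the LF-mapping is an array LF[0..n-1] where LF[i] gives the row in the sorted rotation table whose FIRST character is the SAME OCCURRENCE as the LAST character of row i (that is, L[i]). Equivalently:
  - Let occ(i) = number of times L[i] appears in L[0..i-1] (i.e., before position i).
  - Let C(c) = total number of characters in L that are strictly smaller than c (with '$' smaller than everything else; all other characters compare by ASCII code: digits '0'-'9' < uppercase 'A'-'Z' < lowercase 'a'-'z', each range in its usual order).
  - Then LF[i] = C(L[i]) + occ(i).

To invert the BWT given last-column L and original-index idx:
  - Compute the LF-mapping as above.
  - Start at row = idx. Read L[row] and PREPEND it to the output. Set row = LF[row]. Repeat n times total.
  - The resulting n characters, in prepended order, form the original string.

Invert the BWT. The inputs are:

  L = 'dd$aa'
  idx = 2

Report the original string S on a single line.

Answer: adad$

Derivation:
LF mapping: 3 4 0 1 2
Walk LF starting at row 2, prepending L[row]:
  step 1: row=2, L[2]='$', prepend. Next row=LF[2]=0
  step 2: row=0, L[0]='d', prepend. Next row=LF[0]=3
  step 3: row=3, L[3]='a', prepend. Next row=LF[3]=1
  step 4: row=1, L[1]='d', prepend. Next row=LF[1]=4
  step 5: row=4, L[4]='a', prepend. Next row=LF[4]=2
Reversed output: adad$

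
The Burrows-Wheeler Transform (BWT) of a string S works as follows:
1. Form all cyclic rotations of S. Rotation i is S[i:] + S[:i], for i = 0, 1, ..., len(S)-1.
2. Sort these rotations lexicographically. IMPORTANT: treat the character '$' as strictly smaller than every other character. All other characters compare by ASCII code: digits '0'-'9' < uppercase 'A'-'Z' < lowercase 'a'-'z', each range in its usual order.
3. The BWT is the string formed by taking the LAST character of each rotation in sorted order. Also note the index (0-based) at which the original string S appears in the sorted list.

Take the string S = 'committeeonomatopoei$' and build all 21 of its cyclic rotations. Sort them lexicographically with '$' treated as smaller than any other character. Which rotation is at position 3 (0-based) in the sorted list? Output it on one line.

Answer: eeonomatopoei$committ

Derivation:
All 21 rotations (rotation i = S[i:]+S[:i]):
  rot[0] = committeeonomatopoei$
  rot[1] = ommitteeonomatopoei$c
  rot[2] = mmitteeonomatopoei$co
  rot[3] = mitteeonomatopoei$com
  rot[4] = itteeonomatopoei$comm
  rot[5] = tteeonomatopoei$commi
  rot[6] = teeonomatopoei$commit
  rot[7] = eeonomatopoei$committ
  rot[8] = eonomatopoei$committe
  rot[9] = onomatopoei$committee
  rot[10] = nomatopoei$committeeo
  rot[11] = omatopoei$committeeon
  rot[12] = matopoei$committeeono
  rot[13] = atopoei$committeeonom
  rot[14] = topoei$committeeonoma
  rot[15] = opoei$committeeonomat
  rot[16] = poei$committeeonomato
  rot[17] = oei$committeeonomatop
  rot[18] = ei$committeeonomatopo
  rot[19] = i$committeeonomatopoe
  rot[20] = $committeeonomatopoei
Sorted (with $ < everything):
  sorted[0] = $committeeonomatopoei
  sorted[1] = atopoei$committeeonom
  sorted[2] = committeeonomatopoei$
  sorted[3] = eeonomatopoei$committ
  sorted[4] = ei$committeeonomatopo
  sorted[5] = eonomatopoei$committe
  sorted[6] = i$committeeonomatopoe
  sorted[7] = itteeonomatopoei$comm
  sorted[8] = matopoei$committeeono
  sorted[9] = mitteeonomatopoei$com
  sorted[10] = mmitteeonomatopoei$co
  sorted[11] = nomatopoei$committeeo
  sorted[12] = oei$committeeonomatop
  sorted[13] = omatopoei$committeeon
  sorted[14] = ommitteeonomatopoei$c
  sorted[15] = onomatopoei$committee
  sorted[16] = opoei$committeeonomat
  sorted[17] = poei$committeeonomato
  sorted[18] = teeonomatopoei$commit
  sorted[19] = topoei$committeeonoma
  sorted[20] = tteeonomatopoei$commi
sorted[3] = eeonomatopoei$committ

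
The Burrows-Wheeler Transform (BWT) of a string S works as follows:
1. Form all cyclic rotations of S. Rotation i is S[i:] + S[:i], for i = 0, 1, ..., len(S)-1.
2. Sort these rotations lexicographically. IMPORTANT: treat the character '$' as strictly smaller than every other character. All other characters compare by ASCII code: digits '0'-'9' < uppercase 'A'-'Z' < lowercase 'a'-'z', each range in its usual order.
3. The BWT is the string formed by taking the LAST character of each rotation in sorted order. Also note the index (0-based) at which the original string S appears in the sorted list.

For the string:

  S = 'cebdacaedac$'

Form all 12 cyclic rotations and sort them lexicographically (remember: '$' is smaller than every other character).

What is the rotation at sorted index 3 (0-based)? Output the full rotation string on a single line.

All 12 rotations (rotation i = S[i:]+S[:i]):
  rot[0] = cebdacaedac$
  rot[1] = ebdacaedac$c
  rot[2] = bdacaedac$ce
  rot[3] = dacaedac$ceb
  rot[4] = acaedac$cebd
  rot[5] = caedac$cebda
  rot[6] = aedac$cebdac
  rot[7] = edac$cebdaca
  rot[8] = dac$cebdacae
  rot[9] = ac$cebdacaed
  rot[10] = c$cebdacaeda
  rot[11] = $cebdacaedac
Sorted (with $ < everything):
  sorted[0] = $cebdacaedac
  sorted[1] = ac$cebdacaed
  sorted[2] = acaedac$cebd
  sorted[3] = aedac$cebdac
  sorted[4] = bdacaedac$ce
  sorted[5] = c$cebdacaeda
  sorted[6] = caedac$cebda
  sorted[7] = cebdacaedac$
  sorted[8] = dac$cebdacae
  sorted[9] = dacaedac$ceb
  sorted[10] = ebdacaedac$c
  sorted[11] = edac$cebdaca
sorted[3] = aedac$cebdac

Answer: aedac$cebdac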